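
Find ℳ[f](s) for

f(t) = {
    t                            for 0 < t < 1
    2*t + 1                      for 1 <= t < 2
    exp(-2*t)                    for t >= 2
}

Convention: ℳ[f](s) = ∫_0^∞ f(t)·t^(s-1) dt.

summing 3 kernel integrals split by 1, 2 yields ℳ[f](s)
for t in [0, 1): the term is ∫ t·t^(s-1)
on [1, 2): add ∫ (2*t + 1)·t^(s-1) dt
over [2, ∞), the kernel integral of exp(-2*t) enters the sum

(2**s*s*(s + 1)*uppergamma(s, 4) - 2*4**s*s - 4**s + 5*8**s*s + 8**s)/(4**s*s*(s + 1))
  Re(s) > -1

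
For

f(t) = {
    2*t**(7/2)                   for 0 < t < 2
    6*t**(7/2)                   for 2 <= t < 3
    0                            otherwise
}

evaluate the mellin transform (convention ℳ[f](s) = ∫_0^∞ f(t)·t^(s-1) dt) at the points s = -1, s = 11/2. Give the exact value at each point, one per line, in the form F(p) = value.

F(-1) = -32*sqrt(2)/5 + 108*sqrt(3)/5
F(11/2) = 116050/9

slice at 2, transform all 2 pieces, and sum them
for t in [0, 2): the term is ∫ 2*t**(7/2)·t^(s-1)
for t in [2, 3): the term is ∫ 6*t**(7/2)·t^(s-1)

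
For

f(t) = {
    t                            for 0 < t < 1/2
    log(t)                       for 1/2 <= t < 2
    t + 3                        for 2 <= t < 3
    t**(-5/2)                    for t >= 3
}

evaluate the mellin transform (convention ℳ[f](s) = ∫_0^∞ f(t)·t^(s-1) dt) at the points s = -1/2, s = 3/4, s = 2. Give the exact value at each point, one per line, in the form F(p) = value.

the 4 pieces separated at 1/2, 2, 3 each add one integral
over [0, 1/2), the kernel integral of t enters the sum
over [1/2, 2), the kernel integral of log(t) enters the sum
over [2, 3), the kernel integral of (t + 3) enters the sum
∫ over [3, ∞) of t**(-5/2)·t^(s-1) joins the sum

F(-1/2) = sqrt(2)*(-486*log(2) + sqrt(2) + 648)/162
F(3/4) = 2**(1/4)*(-436*sqrt(2) + 2*2**(3/4)*3**(1/4) + 65 + log(2**(42 + 84*sqrt(2))) + 180*6**(3/4))/63
F(2) = 2*sqrt(3)/3 + 17*log(2)/8 + 207/16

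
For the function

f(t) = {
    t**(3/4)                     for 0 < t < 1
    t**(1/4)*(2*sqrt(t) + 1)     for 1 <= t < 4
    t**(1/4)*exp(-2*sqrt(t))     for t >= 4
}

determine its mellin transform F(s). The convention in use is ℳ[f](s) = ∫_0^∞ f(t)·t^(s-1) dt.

(2**(2*s + 1/2)*(4*s + 1)*(4*s + 3)*uppergamma(2*s + 1/2, 4) + 2**(4*s + 3)*(-4*s - 1) - 2**(4*s + 3) + 2**(6*s + 5/2)*(20*s + 5) + 2**(6*s + 7/2))/(16**s*(4*s + 1)*(4*s + 3))
  Re(s) > -3/4

remove the power substitution first: t**(3/2) on [0, 1); sqrt(t)*(2*t + 1) on [1, 2); sqrt(t)*exp(-2*t) on [2, ∞)
undo the shared t-power: t on [0, 1); 2*t + 1 on [1, 2); exp(-2*t) on [2, ∞)
along the cuts 1, 4, ℳ[f](s) splits into 3 integrals
segment [0, 1) carries t**(3/4); integrate it
on [1, 4) integrate f = t**(1/4)*(2*sqrt(t) + 1) against the kernel
piece [4, ∞): integrate t**(1/4)*exp(-2*sqrt(t)) against the kernel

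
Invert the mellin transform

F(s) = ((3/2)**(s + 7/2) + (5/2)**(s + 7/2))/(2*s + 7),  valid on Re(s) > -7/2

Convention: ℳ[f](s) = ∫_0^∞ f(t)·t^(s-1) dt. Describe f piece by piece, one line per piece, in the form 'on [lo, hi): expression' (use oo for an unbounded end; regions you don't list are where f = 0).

linearity at 3/2 turns ℳ[f](s) into 2 summed integrals
segment [0, 3/2) carries t**(7/2); integrate it
[3/2, 5/2) adds the kernel integral of t**(7/2)/2

on [0, 3/2): t**(7/2)
on [3/2, 5/2): t**(7/2)/2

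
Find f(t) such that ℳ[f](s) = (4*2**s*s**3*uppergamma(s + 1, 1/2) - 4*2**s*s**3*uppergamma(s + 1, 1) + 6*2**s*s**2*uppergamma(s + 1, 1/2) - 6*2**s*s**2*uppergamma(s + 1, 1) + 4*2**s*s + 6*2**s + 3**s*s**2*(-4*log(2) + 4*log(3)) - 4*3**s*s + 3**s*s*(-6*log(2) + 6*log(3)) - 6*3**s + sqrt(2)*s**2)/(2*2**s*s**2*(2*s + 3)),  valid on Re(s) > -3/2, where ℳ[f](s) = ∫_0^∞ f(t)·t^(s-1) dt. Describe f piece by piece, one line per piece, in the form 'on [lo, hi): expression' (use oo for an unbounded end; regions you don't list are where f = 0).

back out the shared t-power: sqrt(t) on [0, 1/2); exp(-t) on [1/2, 1); log(t)/t on [1, 3/2)
slice at 1/2, 1, transform all 3 pieces, and sum them
∫ t**(3/2)·t^(s-1) over [0, 1/2)
∫ t*exp(-t)·t^(s-1) over [1/2, 1)
segment [1, 3/2) carries log(t); integrate it

on [0, 1/2): t**(3/2)
on [1/2, 1): t*exp(-t)
on [1, 3/2): log(t)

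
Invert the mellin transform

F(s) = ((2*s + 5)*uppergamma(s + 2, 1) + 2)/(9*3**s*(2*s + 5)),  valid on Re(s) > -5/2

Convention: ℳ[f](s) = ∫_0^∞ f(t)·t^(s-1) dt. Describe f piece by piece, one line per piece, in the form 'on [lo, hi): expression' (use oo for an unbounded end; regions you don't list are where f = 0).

undo the shared t-power: sqrt(3)*sqrt(t) on [0, 1/3); exp(-3*t) on [1/3, ∞)
undo the common scale on t: sqrt(t) on [0, 1); exp(-t) on [1, ∞)
split f at 1/3: ℳ[f](s) collects 2 kernel integrals
between 0 and 1/3 the integrand is sqrt(3)*t**(5/2)·t^(s-1)
between 1/3 and ∞ the integrand is t**2*exp(-3*t)·t^(s-1)

on [0, 1/3): sqrt(3)*t**(5/2)
on [1/3, oo): t**2*exp(-3*t)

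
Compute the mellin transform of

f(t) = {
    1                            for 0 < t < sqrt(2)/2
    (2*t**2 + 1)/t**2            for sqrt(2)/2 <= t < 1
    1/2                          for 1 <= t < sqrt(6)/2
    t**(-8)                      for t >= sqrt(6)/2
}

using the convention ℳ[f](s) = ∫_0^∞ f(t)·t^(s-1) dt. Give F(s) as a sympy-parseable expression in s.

(405*2**(s/2)*(s - 8)*(s - 2) + 324*2**(s/2)*(s - 8) - 32*3**(s/2)*s*(s - 2) + 81*3**(s/2)*(s - 8)*(s - 2) - 648*s - 486*(s - 8)*(s - 2) + 5184)/(162*2**(s/2)*s*(s - 8)*(s - 2))
  0 < Re(s) < 8

strip the power substitution: 1 on [0, 1/2); (2*t + 1)/t on [1/2, 1); 1/2 on [1, 3/2); …
invert the shared t-power to get t on [0, 1/2); 2*t + 1 on [1/2, 1); t/2 on [1, 3/2); …
linearity at sqrt(2)/2, 1, sqrt(6)/2 turns ℳ[f](s) into 4 summed integrals
∫ over [0, sqrt(2)/2) of 1·t^(s-1) joins the sum
∫ (2*t**2 + 1)/t**2·t^(s-1) over [sqrt(2)/2, 1)
piece [1, sqrt(6)/2): integrate 1/2 against the kernel
[sqrt(6)/2, ∞) adds the kernel integral of t**(-8)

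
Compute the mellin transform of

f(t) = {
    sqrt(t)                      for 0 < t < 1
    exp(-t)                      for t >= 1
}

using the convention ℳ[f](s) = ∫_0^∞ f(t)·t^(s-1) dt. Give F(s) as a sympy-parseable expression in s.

((2*s + 1)*uppergamma(s, 1) + 2)/(2*s + 1)
  Re(s) > -1/2

f breaks at 1 into 2 integrals to sum
piece [0, 1): integrate sqrt(t) against the kernel
segment [1, ∞) carries exp(-t); integrate it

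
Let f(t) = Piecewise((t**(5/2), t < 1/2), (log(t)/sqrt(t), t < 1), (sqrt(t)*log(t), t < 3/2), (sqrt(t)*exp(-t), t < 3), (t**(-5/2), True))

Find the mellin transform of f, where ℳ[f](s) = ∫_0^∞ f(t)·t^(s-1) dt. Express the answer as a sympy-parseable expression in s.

2**(-s - 1/2)*(108*2**(s + 1/2)*(-2*s + (s + 1/2)**2)*(s - 5/2)*(s + 1/2)**2*(s + 5/2)*uppergamma(s + 1/2, 3/2) - 108*2**(s + 1/2)*(-2*s + (s + 1/2)**2)*(s - 5/2)*(s + 1/2)**2*(s + 5/2)*uppergamma(s + 1/2, 3) + 108*2**(s + 1/2)*(-2*s + (s + 1/2)**2)*(s - 5/2)*(s + 5/2) - 108*2**(s + 1/2)*(s - 5/2)*(s + 1/2)**2*(s + 5/2) - 108*3**(s + 1/2)*(-2*s + (s + 1/2)**2)*(s - 5/2)*(s + 1/2)*(s + 5/2)*log(2) + 108*3**(s + 1/2)*(-2*s + (s + 1/2)**2)*(s - 5/2)*(s + 1/2)*(s + 5/2)*log(3) - 108*3**(s + 1/2)*(-2*s + (s + 1/2)**2)*(s - 5/2)*(s + 5/2) - 4*6**(s + 1/2)*(-2*s + (s + 1/2)**2)*(s + 1/2)**2*(s + 5/2) + 27*(-2*s + (s + 1/2)**2)*(s - 5/2)*(s + 1/2)**2 + 216*(s - 5/2)*(s + 1/2)**3*(s + 5/2)*log(2) - 216*(s - 5/2)*(s + 1/2)**2*(s + 5/2)*log(2) + 216*(s - 5/2)*(s + 1/2)**2*(s + 5/2))/(108*(-2*s + (s + 1/2)**2)*(s - 5/2)*(s + 1/2)**2*(s + 5/2))
  -5/2 < Re(s) < 5/2

back out the shared t-power: t**2 on [0, 1/2); log(t)/t on [1/2, 1); log(t) on [1, 3/2); …
along the cuts 1/2, 1, 3/2, 3, ℳ[f](s) splits into 5 integrals
on [0, 1/2) integrate f = t**(5/2) against the kernel
segment 1/2 to 1 holds log(t)/sqrt(t); add its integral
segment [1, 3/2) carries sqrt(t)*log(t); integrate it
for t in [3/2, 3): the term is ∫ sqrt(t)*exp(-t)·t^(s-1)
for t in [3, ∞): the term is ∫ t**(-5/2)·t^(s-1)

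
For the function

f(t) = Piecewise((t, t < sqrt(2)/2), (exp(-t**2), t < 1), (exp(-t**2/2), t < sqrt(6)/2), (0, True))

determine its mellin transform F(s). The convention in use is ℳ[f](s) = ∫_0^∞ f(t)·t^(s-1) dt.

(2**(s/2)*(s + 1)*uppergamma(s/2, 1/2) - 2**(s/2)*(s + 1)*uppergamma(s/2, 1) + 2**s*(s + 1)*uppergamma(s/2, 1/2) - 4**(s/2)*(s + 1)*uppergamma(s/2, 3/4) + sqrt(2))/(2*2**(s/2)*(s + 1))
  Re(s) > -1

undo the power substitution: sqrt(t) on [0, 1/2); exp(-t) on [1/2, 1); exp(-t/2) on [1, 3/2)
along the cuts sqrt(2)/2, 1, ℳ[f](s) splits into 3 integrals
between 0 and sqrt(2)/2 the integrand is t·t^(s-1)
piece [sqrt(2)/2, 1): integrate exp(-t**2) against the kernel
the [1, sqrt(6)/2) slice contributes ∫ exp(-t**2/2)·t^(s-1) dt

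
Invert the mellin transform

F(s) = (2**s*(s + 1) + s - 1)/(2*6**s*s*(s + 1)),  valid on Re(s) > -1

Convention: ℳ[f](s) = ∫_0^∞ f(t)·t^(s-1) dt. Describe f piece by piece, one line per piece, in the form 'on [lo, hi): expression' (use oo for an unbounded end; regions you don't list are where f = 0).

on [0, 1/6): 6*t
on [1/6, 1/3): 1/2

invert the common scale on t to get 2*t on [0, 1/2); 1/2 on [1/2, 1)
invert the common scale on t to get t on [0, 1); 1/2 on [1, 2)
treat the 2 regions marked off by 1/6 separately and sum
piece [0, 1/6): integrate 6*t against the kernel
segment [1/6, 1/3) carries 1/2; integrate it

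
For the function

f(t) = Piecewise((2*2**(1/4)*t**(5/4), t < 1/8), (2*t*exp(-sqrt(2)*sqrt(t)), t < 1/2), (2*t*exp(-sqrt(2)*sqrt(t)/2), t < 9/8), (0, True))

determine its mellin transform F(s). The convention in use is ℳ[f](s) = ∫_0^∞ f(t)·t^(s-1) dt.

(16*2**(4*s)*(4*s + 5)*uppergamma(2*s + 2, 1/2) - 16*2**(4*s)*(4*s + 5)*uppergamma(2*s + 2, 3/4) + 4*2**(2*s)*(4*s + 5)*uppergamma(2*s + 2, 1/2) - 4*2**(2*s)*(4*s + 5)*uppergamma(2*s + 2, 1) + sqrt(2))/(2*2**(3*s)*(4*s + 5))
  Re(s) > -5/4

invert the common scale on t to get t**(5/4) on [0, 1/4); t*exp(-sqrt(t)) on [1/4, 1); t*exp(-sqrt(t)/2) on [1, 9/4)
back out the shared t-power: t**(1/4) on [0, 1/4); exp(-sqrt(t)) on [1/4, 1); exp(-sqrt(t)/2) on [1, 9/4)
back out the power substitution: sqrt(t) on [0, 1/2); exp(-t) on [1/2, 1); exp(-t/2) on [1, 3/2)
f breaks at 1/8, 1/2 into 3 integrals to sum
the [0, 1/8) slice contributes ∫ 2*2**(1/4)*t**(5/4)·t^(s-1) dt
the [1/8, 1/2) slice contributes ∫ 2*t*exp(-sqrt(2)*sqrt(t))·t^(s-1) dt
over [1/2, 9/8), the kernel integral of 2*t*exp(-sqrt(2)*sqrt(t)/2) enters the sum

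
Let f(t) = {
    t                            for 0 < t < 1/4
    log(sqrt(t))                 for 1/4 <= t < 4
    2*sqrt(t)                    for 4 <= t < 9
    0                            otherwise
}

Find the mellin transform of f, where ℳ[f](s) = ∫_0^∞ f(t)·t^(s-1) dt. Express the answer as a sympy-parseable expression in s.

(-32*2**(4*s)*s**2*(s + 1) + 4*2**(4*s)*s*(s + 1)*(2*s + 1)*log(2) - 2*2**(4*s)*(s + 1)*(2*s + 1) + 48*6**(2*s)*s**2*(s + 1) + s**2*(2*s + 1) + 4*s*(s + 1)*(2*s + 1)*log(2) + 2*(s + 1)*(2*s + 1))/(4*2**(2*s)*s**2*(s + 1)*(2*s + 1))
  Re(s) > -1

the power substitution comes off first: t**2 on [0, 1/2); log(t) on [1/2, 2); 2*t on [2, 3)
cuts at 1/4, 4: linearity sums the 3 kernel integrals
between 0 and 1/4 the integrand is t·t^(s-1)
∫ log(sqrt(t))·t^(s-1) over [1/4, 4)
between 4 and 9 the integrand is 2*sqrt(t)·t^(s-1)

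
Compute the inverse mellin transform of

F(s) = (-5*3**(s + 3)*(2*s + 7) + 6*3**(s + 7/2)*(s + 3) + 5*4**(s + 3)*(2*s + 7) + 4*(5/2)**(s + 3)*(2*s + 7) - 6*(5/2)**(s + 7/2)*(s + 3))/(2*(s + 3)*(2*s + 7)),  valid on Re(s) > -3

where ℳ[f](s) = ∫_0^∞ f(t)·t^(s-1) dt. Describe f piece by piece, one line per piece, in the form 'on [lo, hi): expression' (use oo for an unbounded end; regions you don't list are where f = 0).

on [0, 5/2): 2*t**3
on [5/2, 3): 3*t**(7/2)/2
on [3, 4): 5*t**3/2

integrate the 3 segments split at 5/2, 3, then add the results
[0, 5/2) adds the kernel integral of 2*t**3
for t in [5/2, 3): the term is ∫ 3*t**(7/2)/2·t^(s-1)
the [3, 4) slice contributes ∫ 5*t**3/2·t^(s-1) dt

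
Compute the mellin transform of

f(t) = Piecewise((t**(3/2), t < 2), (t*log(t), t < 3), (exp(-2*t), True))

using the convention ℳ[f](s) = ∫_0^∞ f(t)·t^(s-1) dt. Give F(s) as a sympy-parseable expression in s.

(-12**s*s*(2*s + 3)*log(4) - 12**s*(2*s + 3)*log(4) + 12**s*(4*s + 6) + 12**s*sqrt(2)*(4*s**2 + 8*s + 4) + 3*18**s*s*(2*s + 3)*log(3) + 18**s*(-6*s - 9) + 3*18**s*(2*s + 3)*log(3) + 3**s*(2*s + 3)*(s**2 + 2*s + 1)*uppergamma(s, 6))/(6**s*(2*s + 3)*(s**2 + 2*s + 1))
  Re(s) > -3/2

slice at 2, 3, transform all 3 pieces, and sum them
between 0 and 2 the integrand is t**(3/2)·t^(s-1)
on [2, 3) integrate f = t*log(t) against the kernel
segment 3 to ∞ holds exp(-2*t); add its integral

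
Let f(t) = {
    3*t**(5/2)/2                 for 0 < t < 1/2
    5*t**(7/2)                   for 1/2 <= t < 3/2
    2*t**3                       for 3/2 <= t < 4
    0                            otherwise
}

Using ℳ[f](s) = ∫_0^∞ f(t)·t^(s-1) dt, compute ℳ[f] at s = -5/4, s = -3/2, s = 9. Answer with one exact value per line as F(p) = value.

F(-5/4) = -6*2**(1/4)*3**(3/4)/7 + 2**(3/4)/45 + 5*2**(3/4)*3**(1/4)/2 + 64*sqrt(2)/7
F(-3/2) = 197/12 - sqrt(6)
F(9) = -sqrt(2)/58880 + 531441*sqrt(6)/20480 + 68718945295/24576

treat the 3 regions marked off by 1/2, 3/2 separately and sum
∫ over [0, 1/2) of 3*t**(5/2)/2·t^(s-1) joins the sum
∫ over [1/2, 3/2) of 5*t**(7/2)·t^(s-1) joins the sum
∫ 2*t**3·t^(s-1) over [3/2, 4)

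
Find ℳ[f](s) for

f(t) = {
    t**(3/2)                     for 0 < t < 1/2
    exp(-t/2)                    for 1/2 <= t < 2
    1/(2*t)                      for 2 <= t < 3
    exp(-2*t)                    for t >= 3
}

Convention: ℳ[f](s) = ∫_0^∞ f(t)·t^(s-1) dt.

(12*24**s*(s - 1)*(2*s + 3)*uppergamma(s, 1/4) - 12*24**s*(s - 1)*(2*s + 3)*uppergamma(s, 1) - 3*24**s*(2*s + 3) + 2*36**s*(2*s + 3) + 12*6**s*(s - 1)*(2*s + 3)*uppergamma(s, 6) + 6*sqrt(2)*6**s*(s - 1))/(12*12**s*(s - 1)*(2*s + 3))
  Re(s) > -3/2

split f at 1/2, 2, 3: ℳ[f](s) collects 4 kernel integrals
for t in [0, 1/2): the term is ∫ t**(3/2)·t^(s-1)
∫ exp(-t/2)·t^(s-1) over [1/2, 2)
segment [2, 3) carries 1/(2*t); integrate it
on [3, ∞) integrate f = exp(-2*t) against the kernel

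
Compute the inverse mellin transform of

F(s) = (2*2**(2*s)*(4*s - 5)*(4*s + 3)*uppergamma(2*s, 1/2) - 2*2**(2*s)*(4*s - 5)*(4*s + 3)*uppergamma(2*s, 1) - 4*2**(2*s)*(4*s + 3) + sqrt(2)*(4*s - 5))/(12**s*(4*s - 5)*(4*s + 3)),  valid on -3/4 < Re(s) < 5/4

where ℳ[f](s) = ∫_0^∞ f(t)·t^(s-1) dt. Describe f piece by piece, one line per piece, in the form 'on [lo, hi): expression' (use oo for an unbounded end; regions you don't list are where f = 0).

on [0, 1/12): 3**(3/4)*t**(3/4)
on [1/12, 1/3): exp(-sqrt(3)*sqrt(t))
on [1/3, oo): 3**(3/4)/(9*t**(5/4))

strip the common scale on t: t**(3/4) on [0, 1/4); exp(-sqrt(t)) on [1/4, 1); t**(-5/4) on [1, ∞)
strip the power substitution: t**(3/2) on [0, 1/2); exp(-t) on [1/2, 1); t**(-5/2) on [1, ∞)
the 3 pieces separated at 1/12, 1/3 each add one integral
on [0, 1/12): add ∫ 3**(3/4)*t**(3/4)·t^(s-1) dt
on [1/12, 1/3) integrate f = exp(-sqrt(3)*sqrt(t)) against the kernel
on [1/3, ∞): add ∫ 3**(3/4)/(9*t**(5/4))·t^(s-1) dt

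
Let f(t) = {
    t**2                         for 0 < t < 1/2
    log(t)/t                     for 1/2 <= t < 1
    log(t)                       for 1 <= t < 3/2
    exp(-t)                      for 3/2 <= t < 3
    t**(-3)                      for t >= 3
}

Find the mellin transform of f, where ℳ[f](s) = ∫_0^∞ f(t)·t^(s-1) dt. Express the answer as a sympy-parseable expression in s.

(108*2**s*s**2*(s - 3)*(s + 2)*(s**2 - 2*s + 1)*uppergamma(s, 3/2) - 108*2**s*s**2*(s - 3)*(s + 2)*(s**2 - 2*s + 1)*uppergamma(s, 3) - 108*2**s*s**2*(s - 3)*(s + 2) + 108*2**s*(s - 3)*(s + 2)*(s**2 - 2*s + 1) - 108*3**s*s*(s - 3)*(s + 2)*(s**2 - 2*s + 1)*log(2) + 108*3**s*s*(s - 3)*(s + 2)*(s**2 - 2*s + 1)*log(3) - 108*3**s*(s - 3)*(s + 2)*(s**2 - 2*s + 1) - 4*6**s*s**2*(s + 2)*(s**2 - 2*s + 1) + 216*s**3*(s - 3)*(s + 2)*log(2) - 216*s**2*(s - 3)*(s + 2)*log(2) + 216*s**2*(s - 3)*(s + 2) + 27*s**2*(s - 3)*(s**2 - 2*s + 1))/(108*2**s*s**2*(s - 3)*(s + 2)*(s**2 - 2*s + 1))
  -2 < Re(s) < 3

slice at 1/2, 1, 3/2, 3, transform all 5 pieces, and sum them
on [0, 1/2) integrate f = t**2 against the kernel
between 1/2 and 1 the integrand is log(t)/t·t^(s-1)
between 1 and 3/2 the integrand is log(t)·t^(s-1)
segment 3/2 to 3 holds exp(-t); add its integral
segment [3, ∞) carries t**(-3); integrate it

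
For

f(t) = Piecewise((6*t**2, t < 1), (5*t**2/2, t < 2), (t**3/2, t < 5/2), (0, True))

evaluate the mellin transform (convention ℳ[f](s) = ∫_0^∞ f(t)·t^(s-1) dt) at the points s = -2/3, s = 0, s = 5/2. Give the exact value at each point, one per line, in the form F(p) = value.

F(-2/3) = 75*2**(2/3)*5**(1/3)/112 + 21/8 + 81*2**(1/3)/28
F(0) = 385/48
F(5/2) = 7/9 + 592*sqrt(2)/99 + 3125*sqrt(10)/704

split f at 1, 2: ℳ[f](s) collects 3 kernel integrals
∫ 6*t**2·t^(s-1) over [0, 1)
on [1, 2): add ∫ 5*t**2/2·t^(s-1) dt
the [2, 5/2) slice contributes ∫ t**3/2·t^(s-1) dt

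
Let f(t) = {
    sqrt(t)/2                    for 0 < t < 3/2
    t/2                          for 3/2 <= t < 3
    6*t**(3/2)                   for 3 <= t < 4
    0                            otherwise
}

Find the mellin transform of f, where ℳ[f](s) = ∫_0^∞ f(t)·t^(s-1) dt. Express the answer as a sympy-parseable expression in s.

treat the 3 regions marked off by 3/2, 3 separately and sum
on [0, 3/2): add ∫ sqrt(t)/2·t^(s-1) dt
on [3/2, 3) integrate f = t/2 against the kernel
on [3, 4): add ∫ 6*t**(3/2)·t^(s-1) dt

(384*2**(2*s)*(s + 1)*(2*s + 1) + 2*2**(1/2 - s)*3**(s + 1/2)*(s + 1)*(2*s + 3) + 6*3**s*(2*s + 1)*(2*s + 3) - 144*3**(s + 1/2)*(s + 1)*(2*s + 1) - 3*(3/2)**s*(2*s + 1)*(2*s + 3))/(4*(s + 1)*(2*s + 1)*(2*s + 3))
  Re(s) > -1/2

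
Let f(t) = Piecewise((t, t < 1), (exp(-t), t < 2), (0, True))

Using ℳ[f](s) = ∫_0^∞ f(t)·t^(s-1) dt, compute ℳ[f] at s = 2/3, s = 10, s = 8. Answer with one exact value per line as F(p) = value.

along the cuts 1, ℳ[f](s) splits into 2 integrals
[0, 1) adds the kernel integral of t
on [1, 2) integrate f = exp(-t) against the kernel

F(2/3) = -uppergamma(2/3, 2) + uppergamma(2/3, 1) + 3/5
F(10) = -2681216*exp(-2) + 1/11 + 986410*exp(-1)
F(8) = -37200*exp(-2) + 1/9 + 13700*exp(-1)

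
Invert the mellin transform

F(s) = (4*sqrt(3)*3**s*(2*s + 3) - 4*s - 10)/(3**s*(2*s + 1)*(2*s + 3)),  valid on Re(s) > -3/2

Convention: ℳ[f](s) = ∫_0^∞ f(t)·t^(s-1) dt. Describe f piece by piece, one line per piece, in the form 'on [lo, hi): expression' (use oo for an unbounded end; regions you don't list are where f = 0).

back out the common scale on t: t**(3/2) on [0, 1); 2*sqrt(t) on [1, 3)
along the cuts 1/3, ℳ[f](s) splits into 2 integrals
on [0, 1/3): add ∫ 3*sqrt(3)*t**(3/2)·t^(s-1) dt
the [1/3, 1) slice contributes ∫ 2*sqrt(3)*sqrt(t)·t^(s-1) dt

on [0, 1/3): 3*sqrt(3)*t**(3/2)
on [1/3, 1): 2*sqrt(3)*sqrt(t)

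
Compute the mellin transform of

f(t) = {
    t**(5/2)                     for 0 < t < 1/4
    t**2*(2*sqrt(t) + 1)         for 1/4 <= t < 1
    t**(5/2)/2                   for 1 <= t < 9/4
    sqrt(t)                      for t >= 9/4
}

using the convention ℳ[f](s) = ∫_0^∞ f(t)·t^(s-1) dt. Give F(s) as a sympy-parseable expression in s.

strip the shared t-power: sqrt(t) on [0, 1/4); 2*sqrt(t) + 1 on [1/4, 1); sqrt(t)/2 on [1, 9/4); …
remove the power substitution first: t on [0, 1/2); 2*t + 1 on [1/2, 1); t/2 on [1, 3/2); …
split f at 1/4, 1, 9/4: ℳ[f](s) collects 4 kernel integrals
over [0, 1/4), the kernel integral of t**(5/2) enters the sum
∫ t**2*(2*sqrt(t) + 1)·t^(s-1) over [1/4, 1)
segment [1, 9/4) carries t**(5/2)/2; integrate it
[9/4, ∞) adds the kernel integral of sqrt(t)

(320*2**(2*s)*s**2 + 864*2**(2*s)*s + 352*2**(2*s) + 294*3**(2*s)*s**2 + 351*3**(2*s)*s - 474*3**(2*s) - 12*s**2 - 34*s - 14)/(32*2**(2*s)*(4*s**3 + 20*s**2 + 29*s + 10))
  -5/2 < Re(s) < -1/2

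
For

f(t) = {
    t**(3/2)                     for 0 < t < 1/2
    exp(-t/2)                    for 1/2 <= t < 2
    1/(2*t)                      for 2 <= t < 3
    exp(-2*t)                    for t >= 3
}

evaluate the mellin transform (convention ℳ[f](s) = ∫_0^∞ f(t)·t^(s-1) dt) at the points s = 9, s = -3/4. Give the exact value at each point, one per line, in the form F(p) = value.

the 4 pieces separated at 1/2, 2, 3 each add one integral
piece [0, 1/2): integrate t**(3/2) against the kernel
∫ over [1/2, 2) of exp(-t/2)·t^(s-1) joins the sum
for t in [2, 3): the term is ∫ 1/(2*t)·t^(s-1)
between 3 and ∞ the integrand is exp(-2*t)·t^(s-1)

F(9) = -56115712*exp(-1) + sqrt(2)/21504 + 107667*exp(-6)/4 + 6305/16 + 3392923553*exp(-1/4)/128
F(-3/4) = -2**(1/4)*uppergamma(-3/4, 1)/2 - 2*3**(1/4)/63 + 2**(3/4)*uppergamma(-3/4, 6) + 31*2**(1/4)/42 + 2**(1/4)*uppergamma(-3/4, 1/4)/2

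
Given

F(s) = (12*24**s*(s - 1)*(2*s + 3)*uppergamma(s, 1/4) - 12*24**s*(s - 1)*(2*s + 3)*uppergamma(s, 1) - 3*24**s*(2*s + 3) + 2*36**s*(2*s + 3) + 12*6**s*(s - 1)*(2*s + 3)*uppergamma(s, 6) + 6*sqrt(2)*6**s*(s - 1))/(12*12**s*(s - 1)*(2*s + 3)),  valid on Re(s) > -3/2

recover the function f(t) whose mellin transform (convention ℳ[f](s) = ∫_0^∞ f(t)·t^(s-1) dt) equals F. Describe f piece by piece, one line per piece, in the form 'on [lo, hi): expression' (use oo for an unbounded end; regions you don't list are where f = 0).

decompose at 1/2, 2, 3; ℳ[f](s) sums the 4 pieces' integrals
segment [0, 1/2) carries t**(3/2); integrate it
on [1/2, 2): add ∫ exp(-t/2)·t^(s-1) dt
between 2 and 3 the integrand is 1/(2*t)·t^(s-1)
∫ exp(-2*t)·t^(s-1) over [3, ∞)

on [0, 1/2): t**(3/2)
on [1/2, 2): exp(-t/2)
on [2, 3): 1/(2*t)
on [3, oo): exp(-2*t)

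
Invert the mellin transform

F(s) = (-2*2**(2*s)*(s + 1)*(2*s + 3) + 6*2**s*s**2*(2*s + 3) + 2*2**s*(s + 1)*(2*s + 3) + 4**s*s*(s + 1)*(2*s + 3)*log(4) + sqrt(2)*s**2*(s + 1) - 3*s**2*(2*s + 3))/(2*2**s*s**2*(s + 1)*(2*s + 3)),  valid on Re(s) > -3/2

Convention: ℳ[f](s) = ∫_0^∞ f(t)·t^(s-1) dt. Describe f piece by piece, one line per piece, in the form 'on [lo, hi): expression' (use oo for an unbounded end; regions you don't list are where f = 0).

along the cuts 1/2, 1, ℳ[f](s) splits into 3 integrals
segment [0, 1/2) carries t**(3/2); integrate it
segment 1/2 to 1 holds 3*t; add its integral
∫ over [1, 2) of log(t)·t^(s-1) joins the sum

on [0, 1/2): t**(3/2)
on [1/2, 1): 3*t
on [1, 2): log(t)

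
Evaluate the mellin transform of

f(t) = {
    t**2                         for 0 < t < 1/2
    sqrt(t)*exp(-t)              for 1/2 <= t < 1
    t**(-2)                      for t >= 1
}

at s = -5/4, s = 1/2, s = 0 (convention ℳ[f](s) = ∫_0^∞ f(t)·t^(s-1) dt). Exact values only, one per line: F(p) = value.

F(-5/4) = -uppergamma(-3/4, 1) + 4/13 + uppergamma(-3/4, 1/2) + 2*2**(1/4)/3
F(1/2) = -exp(-1) + sqrt(2)/20 + exp(-1/2) + 2/3
F(0) = -sqrt(pi)*erfc(1) + sqrt(pi)*erfc(sqrt(2)/2) + 5/8

remove the shared t-power first: t**(3/2) on [0, 1/2); exp(-t) on [1/2, 1); t**(-5/2) on [1, ∞)
cuts at 1/2, 1: linearity sums the 3 kernel integrals
segment [0, 1/2) carries t**2; integrate it
on [1/2, 1): add ∫ sqrt(t)*exp(-t)·t^(s-1) dt
the [1, ∞) slice contributes ∫ t**(-2)·t^(s-1) dt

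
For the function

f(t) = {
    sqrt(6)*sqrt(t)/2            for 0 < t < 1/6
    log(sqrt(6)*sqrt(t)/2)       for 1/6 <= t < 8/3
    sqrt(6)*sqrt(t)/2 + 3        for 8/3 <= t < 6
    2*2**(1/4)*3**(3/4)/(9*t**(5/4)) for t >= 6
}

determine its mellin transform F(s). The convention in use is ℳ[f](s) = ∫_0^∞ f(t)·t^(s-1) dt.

undo the common scale on t: sqrt(t) on [0, 1/4); log(sqrt(t)) on [1/4, 4); sqrt(t) + 3 on [4, 9); …
back out the power substitution: t on [0, 1/2); log(t) on [1/2, 2); t + 3 on [2, 3); …
f breaks at 1/6, 8/3, 6 into 4 integrals to sum
piece [0, 1/6): integrate sqrt(6)*sqrt(t)/2 against the kernel
on [1/6, 8/3) integrate f = log(sqrt(6)*sqrt(t)/2) against the kernel
[8/3, 6) adds the kernel integral of (sqrt(6)*sqrt(t)/2 + 3)
on [6, ∞): add ∫ 2*2**(1/4)*3**(3/4)/(9*t**(5/4))·t^(s-1) dt

(-1080*2**(4*s)*s**2*(4*s - 5) + 108*2**(4*s)*s*(2*s + 1)*(4*s - 5)*log(2) - 324*2**(4*s)*s*(4*s - 5) - 54*2**(4*s)*(2*s + 1)*(4*s - 5) - 16*sqrt(3)*6**(2*s)*s**2*(2*s + 1) + 1296*6**(2*s)*s**2*(4*s - 5) + 324*6**(2*s)*s*(4*s - 5) + 108*s**2*(4*s - 5) + 108*s*(2*s + 1)*(4*s - 5)*log(2) + (4*s - 5)*(108*s + 54))/(108*2**(2*s)*(3/2)**s*s**2*(2*s + 1)*(4*s - 5))
  -1/2 < Re(s) < 5/4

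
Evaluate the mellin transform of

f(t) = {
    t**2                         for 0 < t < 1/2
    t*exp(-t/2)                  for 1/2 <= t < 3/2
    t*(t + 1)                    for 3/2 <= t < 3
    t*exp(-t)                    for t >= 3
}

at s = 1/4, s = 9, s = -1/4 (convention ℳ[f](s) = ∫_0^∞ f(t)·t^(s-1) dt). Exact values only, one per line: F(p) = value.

F(1/4) = 2**(3/4)*(-99*3**(1/4) - 90*sqrt(2)*uppergamma(5/4, 3/4) + 45*2**(1/4)*uppergamma(5/4, 3) + 5 + 90*sqrt(2)*uppergamma(5/4, 1/4) + 288*6**(1/4))/90
F(9) = -201383466759*exp(-3/4)/256 + 2477577947/112640 + 7280604*exp(-3) + 122145247909*exp(-1/4)/256
F(-1/4) = -23*2**(1/4)*3**(3/4)/21 - 2**(3/4)*uppergamma(3/4, 3/4) + uppergamma(3/4, 3) + 2**(1/4)/7 + 2**(3/4)*uppergamma(3/4, 1/4) + 64*3**(3/4)/21

peel off the shared t-power: t**(3/2) on [0, 1/2); sqrt(t)*exp(-t/2) on [1/2, 3/2); sqrt(t)*(t + 1) on [3/2, 3); …
remove the shared t-power first: t on [0, 1/2); exp(-t/2) on [1/2, 3/2); t + 1 on [3/2, 3); …
linearity at 1/2, 3/2, 3 turns ℳ[f](s) into 4 summed integrals
on [0, 1/2) integrate f = t**2 against the kernel
over [1/2, 3/2), the kernel integral of t*exp(-t/2) enters the sum
on [3/2, 3): add ∫ t*(t + 1)·t^(s-1) dt
over [3, ∞), the kernel integral of t*exp(-t) enters the sum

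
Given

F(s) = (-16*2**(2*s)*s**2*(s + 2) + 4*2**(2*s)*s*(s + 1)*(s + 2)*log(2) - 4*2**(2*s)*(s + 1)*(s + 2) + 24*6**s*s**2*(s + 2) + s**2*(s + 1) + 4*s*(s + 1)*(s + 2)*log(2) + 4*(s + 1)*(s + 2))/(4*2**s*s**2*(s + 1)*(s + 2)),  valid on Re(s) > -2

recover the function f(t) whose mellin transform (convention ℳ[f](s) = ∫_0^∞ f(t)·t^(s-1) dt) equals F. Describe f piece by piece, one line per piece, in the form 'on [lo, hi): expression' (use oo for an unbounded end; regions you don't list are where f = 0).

on [0, 1/2): t**2
on [1/2, 2): log(t)
on [2, 3): 2*t

treat the 3 regions marked off by 1/2, 2 separately and sum
segment 0 to 1/2 holds t**2; add its integral
the [1/2, 2) slice contributes ∫ log(t)·t^(s-1) dt
on [2, 3): add ∫ 2*t·t^(s-1) dt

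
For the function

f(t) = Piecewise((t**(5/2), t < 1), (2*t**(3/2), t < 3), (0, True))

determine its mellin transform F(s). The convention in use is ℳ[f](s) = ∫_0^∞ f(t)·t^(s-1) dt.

remove the shared t-power first: t**(3/2) on [0, 1); 2*sqrt(t) on [1, 3)
the 2 pieces separated at 1 each add one integral
on [0, 1) integrate f = t**(5/2) against the kernel
the [1, 3) slice contributes ∫ 2*t**(3/2)·t^(s-1) dt

2*(2*3**(s + 3/2)*(2*s + 5) - 2*s - 7)/((2*s + 3)*(2*s + 5))
  Re(s) > -5/2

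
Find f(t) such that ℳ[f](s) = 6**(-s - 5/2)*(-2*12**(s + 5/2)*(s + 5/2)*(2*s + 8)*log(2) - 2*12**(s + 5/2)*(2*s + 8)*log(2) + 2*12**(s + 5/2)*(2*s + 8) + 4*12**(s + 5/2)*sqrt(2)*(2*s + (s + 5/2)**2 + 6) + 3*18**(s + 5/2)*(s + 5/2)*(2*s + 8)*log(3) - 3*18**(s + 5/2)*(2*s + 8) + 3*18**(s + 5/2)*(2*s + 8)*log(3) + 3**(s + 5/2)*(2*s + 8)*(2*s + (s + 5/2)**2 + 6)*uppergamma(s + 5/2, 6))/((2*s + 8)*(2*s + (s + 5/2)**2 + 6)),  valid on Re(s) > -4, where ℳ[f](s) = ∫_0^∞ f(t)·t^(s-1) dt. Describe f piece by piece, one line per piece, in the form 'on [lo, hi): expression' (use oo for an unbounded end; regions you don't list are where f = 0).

on [0, 2): t**4
on [2, 3): t**(7/2)*log(t)
on [3, oo): t**(5/2)*exp(-2*t)

the shared t-power comes off first: t**2 on [0, 2); t**(3/2)*log(t) on [2, 3); sqrt(t)*exp(-2*t) on [3, ∞)
strip the shared t-power: t**(3/2) on [0, 2); t*log(t) on [2, 3); exp(-2*t) on [3, ∞)
breakpoints 2, 3: one integral from each of the 3 segments
piece [0, 2): integrate t**4 against the kernel
piece [2, 3): integrate t**(7/2)*log(t) against the kernel
∫ over [3, ∞) of t**(5/2)*exp(-2*t)·t^(s-1) joins the sum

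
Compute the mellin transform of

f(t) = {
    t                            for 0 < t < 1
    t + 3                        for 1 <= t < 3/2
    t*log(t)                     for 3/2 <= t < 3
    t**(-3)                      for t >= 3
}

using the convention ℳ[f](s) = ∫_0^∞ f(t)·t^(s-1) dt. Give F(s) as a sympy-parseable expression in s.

(-162*2**s*s*(s - 3)*(s**2 + 2*s + 1) - 162*2**s*(s - 3)*(s**2 + 2*s + 1) - 81*3**s*s**2*(s - 3)*(s + 1)*log(3) + 81*3**s*s**2*(s - 3)*(s + 1)*log(2) - 81*3**s*s*(s - 3)*(s + 1)*log(3) + 81*3**s*s*(s - 3)*(s + 1)*log(2) + 81*3**s*s*(s - 3)*(s + 1) + 243*3**s*s*(s - 3)*(s**2 + 2*s + 1) + 162*3**s*(s - 3)*(s**2 + 2*s + 1) + 162*6**s*s**2*(s - 3)*(s + 1)*log(3) - 162*6**s*s*(s - 3)*(s + 1) + 162*6**s*s*(s - 3)*(s + 1)*log(3) - 2*6**s*s*(s + 1)*(s**2 + 2*s + 1))/(54*2**s*s*(s - 3)*(s + 1)*(s**2 + 2*s + 1))
  -1 < Re(s) < 3

decompose at 1, 3/2, 3; ℳ[f](s) sums the 4 pieces' integrals
over [0, 1), the kernel integral of t enters the sum
for t in [1, 3/2): the term is ∫ (t + 3)·t^(s-1)
segment 3/2 to 3 holds t*log(t); add its integral
for t in [3, ∞): the term is ∫ t**(-3)·t^(s-1)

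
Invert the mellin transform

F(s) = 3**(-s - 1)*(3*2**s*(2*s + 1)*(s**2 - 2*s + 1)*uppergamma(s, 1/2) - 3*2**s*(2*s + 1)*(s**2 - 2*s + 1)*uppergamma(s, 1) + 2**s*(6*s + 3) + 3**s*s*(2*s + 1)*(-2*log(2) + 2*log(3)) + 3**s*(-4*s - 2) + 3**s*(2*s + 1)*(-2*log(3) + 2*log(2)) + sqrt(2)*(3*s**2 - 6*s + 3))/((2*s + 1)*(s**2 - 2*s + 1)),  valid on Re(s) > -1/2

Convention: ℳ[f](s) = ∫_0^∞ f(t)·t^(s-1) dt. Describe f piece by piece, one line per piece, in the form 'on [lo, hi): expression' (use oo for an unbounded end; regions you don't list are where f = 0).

invert the common scale on t to get sqrt(t) on [0, 1/2); exp(-t) on [1/2, 1); log(t)/t on [1, 3/2)
f breaks at 1/3, 2/3 into 3 integrals to sum
∫ sqrt(6)*sqrt(t)/2·t^(s-1) over [0, 1/3)
segment [1/3, 2/3) carries exp(-3*t/2); integrate it
piece [2/3, 1): integrate 2*log(3*t/2)/(3*t) against the kernel

on [0, 1/3): sqrt(6)*sqrt(t)/2
on [1/3, 2/3): exp(-3*t/2)
on [2/3, 1): 2*log(3*t/2)/(3*t)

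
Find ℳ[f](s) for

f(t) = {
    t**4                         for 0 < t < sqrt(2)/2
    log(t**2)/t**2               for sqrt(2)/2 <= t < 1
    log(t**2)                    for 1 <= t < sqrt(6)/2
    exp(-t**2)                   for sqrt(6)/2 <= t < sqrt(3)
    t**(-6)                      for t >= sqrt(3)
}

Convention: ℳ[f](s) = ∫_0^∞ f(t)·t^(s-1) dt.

the power substitution comes off first: t**2 on [0, 1/2); log(t)/t on [1/2, 1); log(t) on [1, 3/2); …
f breaks at sqrt(2)/2, 1, sqrt(6)/2, sqrt(3) into 5 integrals to sum
[0, sqrt(2)/2) adds the kernel integral of t**4
segment sqrt(2)/2 to 1 holds log(t**2)/t**2; add its integral
∫ log(t**2)·t^(s-1) over [1, sqrt(6)/2)
for t in [sqrt(6)/2, sqrt(3)): the term is ∫ exp(-t**2)·t^(s-1)
segment sqrt(3) to ∞ holds t**(-6); add its integral

(27*2**(s/2)*s**2*(s/2 - 3)*(s/2 + 2)*(s**2/4 - s + 1)*uppergamma(s/2, 3/2) - 27*2**(s/2)*s**2*(s/2 - 3)*(s/2 + 2)*(s**2/4 - s + 1)*uppergamma(s/2, 3) - 27*2**(s/2)*s**2*(s/2 - 3)*(s/2 + 2) + 108*2**(s/2)*(s/2 - 3)*(s/2 + 2)*(s**2/4 - s + 1) - 54*3**(s/2)*s*(s/2 - 3)*(s/2 + 2)*(s**2/4 - s + 1)*log(2) + 54*3**(s/2)*s*(s/2 - 3)*(s/2 + 2)*(s**2/4 - s + 1)*log(3) - 108*3**(s/2)*(s/2 - 3)*(s/2 + 2)*(s**2/4 - s + 1) - 6**(s/2)*s**2*(s/2 + 2)*(s**2/4 - s + 1) + 27*s**3*(s/2 - 3)*(s/2 + 2)*log(2) - 54*s**2*(s/2 - 3)*(s/2 + 2)*log(2) + 54*s**2*(s/2 - 3)*(s/2 + 2) + 27*s**2*(s/2 - 3)*(s**2/4 - s + 1)/4)/(54*2**(s/2)*s**2*(s/2 - 3)*(s/2 + 2)*(s**2/4 - s + 1))
  -4 < Re(s) < 6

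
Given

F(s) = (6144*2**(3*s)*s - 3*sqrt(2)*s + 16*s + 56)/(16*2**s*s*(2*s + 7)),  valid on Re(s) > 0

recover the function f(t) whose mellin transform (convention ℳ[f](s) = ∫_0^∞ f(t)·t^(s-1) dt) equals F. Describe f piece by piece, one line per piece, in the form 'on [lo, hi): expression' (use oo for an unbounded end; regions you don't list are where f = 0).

integrate the 2 segments split at 1/2, then add the results
segment 0 to 1/2 holds 1/2; add its integral
∫ over [1/2, 4) of 3*t**(7/2)/2·t^(s-1) joins the sum

on [0, 1/2): 1/2
on [1/2, 4): 3*t**(7/2)/2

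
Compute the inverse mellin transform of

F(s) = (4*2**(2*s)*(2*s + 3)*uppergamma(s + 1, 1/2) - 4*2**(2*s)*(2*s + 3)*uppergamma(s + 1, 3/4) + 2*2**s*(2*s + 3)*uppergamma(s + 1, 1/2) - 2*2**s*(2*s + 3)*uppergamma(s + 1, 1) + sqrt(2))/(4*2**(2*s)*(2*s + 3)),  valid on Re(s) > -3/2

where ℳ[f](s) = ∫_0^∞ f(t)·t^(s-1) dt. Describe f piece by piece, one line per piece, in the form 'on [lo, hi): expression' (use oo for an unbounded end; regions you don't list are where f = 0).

peel off the shared t-power: sqrt(2)*sqrt(t) on [0, 1/4); exp(-2*t) on [1/4, 1/2); exp(-t) on [1/2, 3/4)
peel off the common scale on t: sqrt(t) on [0, 1/2); exp(-t) on [1/2, 1); exp(-t/2) on [1, 3/2)
slice at 1/4, 1/2, transform all 3 pieces, and sum them
[0, 1/4) adds the kernel integral of sqrt(2)*t**(3/2)
over [1/4, 1/2), the kernel integral of t*exp(-2*t) enters the sum
the [1/2, 3/4) slice contributes ∫ t*exp(-t)·t^(s-1) dt

on [0, 1/4): sqrt(2)*t**(3/2)
on [1/4, 1/2): t*exp(-2*t)
on [1/2, 3/4): t*exp(-t)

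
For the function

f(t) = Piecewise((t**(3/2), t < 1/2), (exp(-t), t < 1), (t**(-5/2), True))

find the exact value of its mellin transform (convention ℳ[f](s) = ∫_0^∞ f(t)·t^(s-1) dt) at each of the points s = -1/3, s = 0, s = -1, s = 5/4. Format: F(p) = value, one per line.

summing 3 kernel integrals split by 1/2, 1 yields ℳ[f](s)
over [0, 1/2), the kernel integral of t**(3/2) enters the sum
piece [1/2, 1): integrate exp(-t) against the kernel
segment 1 to ∞ holds t**(-5/2); add its integral

F(-1/3) = -uppergamma(-1/3, 1) + 6/17 + 3*2**(5/6)/14 + uppergamma(-1/3, 1/2)
F(0) = Ei(-1) + sqrt(2)/6 + 2/5 - Ei(-1/2)
F(-1) = -expint(2, 1) + 2/7 + 2*expint(2, 1/2) + sqrt(2)
F(5/4) = -uppergamma(5/4, 1) + 2**(1/4)/22 + uppergamma(5/4, 1/2) + 4/5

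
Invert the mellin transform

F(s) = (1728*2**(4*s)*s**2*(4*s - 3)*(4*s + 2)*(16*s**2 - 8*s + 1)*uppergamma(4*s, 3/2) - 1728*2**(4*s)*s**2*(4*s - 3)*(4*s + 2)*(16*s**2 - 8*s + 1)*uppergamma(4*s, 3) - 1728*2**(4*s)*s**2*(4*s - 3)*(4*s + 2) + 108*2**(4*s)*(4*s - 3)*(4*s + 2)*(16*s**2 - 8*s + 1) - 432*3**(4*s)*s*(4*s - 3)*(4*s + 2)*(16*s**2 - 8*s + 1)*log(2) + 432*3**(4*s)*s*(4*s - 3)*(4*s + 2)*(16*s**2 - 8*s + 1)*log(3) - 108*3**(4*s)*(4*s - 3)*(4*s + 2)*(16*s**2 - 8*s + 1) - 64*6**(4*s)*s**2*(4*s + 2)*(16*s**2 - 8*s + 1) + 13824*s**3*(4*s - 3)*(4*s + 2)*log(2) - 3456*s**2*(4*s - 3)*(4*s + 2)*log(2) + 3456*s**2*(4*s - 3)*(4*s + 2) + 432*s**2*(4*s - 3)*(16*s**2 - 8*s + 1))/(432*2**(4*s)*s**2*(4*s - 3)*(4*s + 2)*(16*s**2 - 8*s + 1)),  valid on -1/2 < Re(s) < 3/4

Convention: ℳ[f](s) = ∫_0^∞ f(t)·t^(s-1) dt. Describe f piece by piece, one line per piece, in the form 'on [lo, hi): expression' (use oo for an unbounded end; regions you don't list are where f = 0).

strip the power substitution: t on [0, 1/4); log(sqrt(t))/sqrt(t) on [1/4, 1); log(sqrt(t)) on [1, 9/4); …
strip the power substitution: t**2 on [0, 1/2); log(t)/t on [1/2, 1); log(t) on [1, 3/2); …
treat the 5 regions marked off by 1/16, 1, 81/16, 81 separately and sum
piece [0, 1/16): integrate sqrt(t) against the kernel
for t in [1/16, 1): the term is ∫ log(t**(1/4))/t**(1/4)·t^(s-1)
segment 1 to 81/16 holds log(t**(1/4)); add its integral
segment 81/16 to 81 holds exp(-t**(1/4)); add its integral
the [81, ∞) slice contributes ∫ t**(-3/4)·t^(s-1) dt

on [0, 1/16): sqrt(t)
on [1/16, 1): log(t**(1/4))/t**(1/4)
on [1, 81/16): log(t**(1/4))
on [81/16, 81): exp(-t**(1/4))
on [81, oo): t**(-3/4)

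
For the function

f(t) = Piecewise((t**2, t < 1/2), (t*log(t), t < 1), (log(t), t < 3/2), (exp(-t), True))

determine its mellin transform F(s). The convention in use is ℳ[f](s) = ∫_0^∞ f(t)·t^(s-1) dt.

(4*2**s*s**2*(s + 2)*(s**2 + 2*s + 1)*uppergamma(s, 3/2) - 4*2**s*s**2*(s + 2) + 4*2**s*(s + 2)*(s**2 + 2*s + 1) + 3**s*s*(s + 2)*(-4*log(2) + 4*log(3))*(s**2 + 2*s + 1) - 4*3**s*(s + 2)*(s**2 + 2*s + 1) + s**3*(s + 2)*log(4) + s**2*(s + 2)*log(4) + 2*s**2*(s + 2) + s**2*(s**2 + 2*s + 1))/(4*2**s*s**2*(s + 2)*(s**2 + 2*s + 1))
  Re(s) > -2

summing 4 kernel integrals split by 1/2, 1, 3/2 yields ℳ[f](s)
for t in [0, 1/2): the term is ∫ t**2·t^(s-1)
[1/2, 1) adds the kernel integral of t*log(t)
segment [1, 3/2) carries log(t); integrate it
∫ exp(-t)·t^(s-1) over [3/2, ∞)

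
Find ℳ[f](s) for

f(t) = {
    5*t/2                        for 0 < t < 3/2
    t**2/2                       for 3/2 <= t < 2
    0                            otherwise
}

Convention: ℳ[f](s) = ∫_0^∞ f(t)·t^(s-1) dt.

(16*2**s*(s + 1) - 9*(3/2)**s*(s + 1) + 30*(3/2)**s*(s + 2))/(8*(s + 1)*(s + 2))
  Re(s) > -1

summing 2 kernel integrals split by 3/2 yields ℳ[f](s)
piece [0, 3/2): integrate 5*t/2 against the kernel
the [3/2, 2) slice contributes ∫ t**2/2·t^(s-1) dt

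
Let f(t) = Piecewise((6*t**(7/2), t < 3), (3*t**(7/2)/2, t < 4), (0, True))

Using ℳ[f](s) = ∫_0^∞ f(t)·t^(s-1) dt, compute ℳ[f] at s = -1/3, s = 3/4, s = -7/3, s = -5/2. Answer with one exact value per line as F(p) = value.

the 2 pieces separated at 3 each add one integral
∫ 6*t**(7/2)·t^(s-1) over [0, 3)
on [3, 4) integrate f = 3*t**(7/2)/2 against the kernel

F(-1/3) = 576*2**(1/3)/19 + 729*3**(1/6)/19
F(3/4) = 1458*3**(1/4)/17 + 1536*sqrt(2)/17
F(-7/3) = 36*2**(1/3)/7 + 81*3**(1/6)/7
F(-5/2) = 39/2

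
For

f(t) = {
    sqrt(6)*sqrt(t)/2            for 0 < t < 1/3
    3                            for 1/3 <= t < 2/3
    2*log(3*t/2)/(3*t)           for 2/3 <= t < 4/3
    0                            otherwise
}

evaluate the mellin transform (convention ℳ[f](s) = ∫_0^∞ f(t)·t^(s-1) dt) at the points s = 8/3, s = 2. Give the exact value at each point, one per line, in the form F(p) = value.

back out the common scale on t: sqrt(t) on [0, 1/2); 3 on [1/2, 1); log(t)/t on [1, 2)
invert the shared t-power to get t**(3/2) on [0, 1/2); 3*t on [1/2, 1); log(t) on [1, 2)
split f at 1/3, 2/3: ℳ[f](s) collects 3 kernel integrals
piece [0, 1/3): integrate sqrt(6)*sqrt(t)/2 against the kernel
piece [1/3, 2/3): integrate 3 against the kernel
∫ over [2/3, 4/3) of 2*log(3*t/2)/(3*t)·t^(s-1) joins the sum

F(8/3) = 3**(1/3)*(-7296*2**(1/3) - 1425 + 200*sqrt(2) + 12160*2**(1/3)*log(2) + 7524*2**(2/3))/34200
F(2) = sqrt(2)/45 + 1/18 + 8*log(2)/9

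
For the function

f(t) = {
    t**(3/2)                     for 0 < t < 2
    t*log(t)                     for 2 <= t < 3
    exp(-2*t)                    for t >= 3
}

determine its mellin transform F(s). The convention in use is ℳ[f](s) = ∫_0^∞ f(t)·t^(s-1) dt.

slice at 2, 3, transform all 3 pieces, and sum them
the [0, 2) slice contributes ∫ t**(3/2)·t^(s-1) dt
∫ over [2, 3) of t*log(t)·t^(s-1) joins the sum
over [3, ∞), the kernel integral of exp(-2*t) enters the sum

(-12**s*s*(2*s + 3)*log(4) - 12**s*(2*s + 3)*log(4) + 12**s*(4*s + 6) + 12**s*sqrt(2)*(4*s**2 + 8*s + 4) + 3*18**s*s*(2*s + 3)*log(3) + 18**s*(-6*s - 9) + 3*18**s*(2*s + 3)*log(3) + 3**s*(2*s + 3)*(s**2 + 2*s + 1)*uppergamma(s, 6))/(6**s*(2*s + 3)*(s**2 + 2*s + 1))
  Re(s) > -3/2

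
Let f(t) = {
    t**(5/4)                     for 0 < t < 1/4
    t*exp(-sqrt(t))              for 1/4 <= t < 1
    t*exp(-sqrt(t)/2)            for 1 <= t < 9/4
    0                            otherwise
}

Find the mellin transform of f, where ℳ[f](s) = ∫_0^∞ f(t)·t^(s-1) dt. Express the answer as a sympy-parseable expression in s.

invert the power substitution to get t**(5/2) on [0, 1/2); t**2*exp(-t) on [1/2, 1); t**2*exp(-t/2) on [1, 3/2)
back out the shared t-power: sqrt(t) on [0, 1/2); exp(-t) on [1/2, 1); exp(-t/2) on [1, 3/2)
integrate the 3 segments split at 1/4, 1, then add the results
segment 0 to 1/4 holds t**(5/4); add its integral
∫ t*exp(-sqrt(t))·t^(s-1) over [1/4, 1)
on [1, 9/4): add ∫ t*exp(-sqrt(t)/2)·t^(s-1) dt

(16*2**(4*s)*(4*s + 5)*uppergamma(2*s + 2, 1/2) - 16*2**(4*s)*(4*s + 5)*uppergamma(2*s + 2, 3/4) + 4*2**(2*s)*(4*s + 5)*uppergamma(2*s + 2, 1/2) - 4*2**(2*s)*(4*s + 5)*uppergamma(2*s + 2, 1) + sqrt(2))/(2*2**(2*s)*(4*s + 5))
  Re(s) > -5/4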